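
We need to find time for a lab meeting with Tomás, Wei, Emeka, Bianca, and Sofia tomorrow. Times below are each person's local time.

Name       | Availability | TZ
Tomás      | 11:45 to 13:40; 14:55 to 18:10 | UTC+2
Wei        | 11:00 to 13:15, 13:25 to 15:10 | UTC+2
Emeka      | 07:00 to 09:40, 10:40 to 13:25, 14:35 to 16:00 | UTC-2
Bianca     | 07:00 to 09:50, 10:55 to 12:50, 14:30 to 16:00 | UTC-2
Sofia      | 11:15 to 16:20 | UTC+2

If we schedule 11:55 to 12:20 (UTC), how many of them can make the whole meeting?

Tomás in UTC: 09:45-11:40, 12:55-16:10 (subtract 2h to convert from UTC+2).
Wei in UTC: 09:00-11:15, 11:25-13:10 (subtract 2h to convert from UTC+2).
Emeka in UTC: 09:00-11:40, 12:40-15:25, 16:35-18:00 (add 2h to convert from UTC-2).
Bianca in UTC: 09:00-11:50, 12:55-14:50, 16:30-18:00 (add 2h to convert from UTC-2).
Sofia in UTC: 09:15-14:20 (subtract 2h to convert from UTC+2).
Wei and Sofia can make the full 11:55-12:20 slot — that's 2.

2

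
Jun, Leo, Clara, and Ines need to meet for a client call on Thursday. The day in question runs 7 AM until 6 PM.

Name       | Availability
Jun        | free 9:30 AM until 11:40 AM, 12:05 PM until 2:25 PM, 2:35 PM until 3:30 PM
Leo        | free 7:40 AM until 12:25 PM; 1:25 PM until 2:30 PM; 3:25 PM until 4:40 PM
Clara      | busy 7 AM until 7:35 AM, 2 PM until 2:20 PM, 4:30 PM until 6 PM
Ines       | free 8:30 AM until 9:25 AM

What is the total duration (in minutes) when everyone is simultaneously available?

0

Jun free: 09:30-11:40, 12:05-14:25, 14:35-15:30.
Leo free: 07:40-12:25, 13:25-14:30, 15:25-16:40.
Clara free: 07:35-14:00, 14:20-16:30 (invert busy blocks within the working day).
Ines free: 08:30-09:25.
Jun ∩ Leo: 09:30-11:40, 12:05-12:25, 13:25-14:25, 15:25-15:30.
Jun ∩ Leo ∩ Clara: 09:30-11:40, 12:05-12:25, 13:25-14:00, 14:20-14:25, 15:25-15:30.
Jun ∩ Leo ∩ Clara ∩ Ines: ∅.
There is no time when everyone is free.
There is no common window, so the total is 0 minutes.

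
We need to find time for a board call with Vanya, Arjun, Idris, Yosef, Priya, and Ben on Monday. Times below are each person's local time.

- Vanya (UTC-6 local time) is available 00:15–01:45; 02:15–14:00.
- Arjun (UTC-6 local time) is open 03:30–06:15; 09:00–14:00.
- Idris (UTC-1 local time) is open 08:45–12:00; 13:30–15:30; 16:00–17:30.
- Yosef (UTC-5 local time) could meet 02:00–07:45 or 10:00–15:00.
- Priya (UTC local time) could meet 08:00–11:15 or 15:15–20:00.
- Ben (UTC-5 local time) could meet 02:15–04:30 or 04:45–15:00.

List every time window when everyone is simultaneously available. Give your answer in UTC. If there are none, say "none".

Vanya in UTC: 06:15-07:45, 08:15-20:00 (add 6h to convert from UTC-6).
Arjun in UTC: 09:30-12:15, 15:00-20:00 (add 6h to convert from UTC-6).
Idris in UTC: 09:45-13:00, 14:30-16:30, 17:00-18:30 (add 1h to convert from UTC-1).
Yosef in UTC: 07:00-12:45, 15:00-20:00 (add 5h to convert from UTC-5).
Priya in UTC: 08:00-11:15, 15:15-20:00.
Ben in UTC: 07:15-09:30, 09:45-20:00 (add 5h to convert from UTC-5).
Vanya ∩ Arjun: 09:30-12:15, 15:00-20:00.
Vanya ∩ Arjun ∩ Idris: 09:45-12:15, 15:00-16:30, 17:00-18:30.
Vanya ∩ Arjun ∩ Idris ∩ Yosef: 09:45-12:15, 15:00-16:30, 17:00-18:30.
Vanya ∩ Arjun ∩ Idris ∩ Yosef ∩ Priya: 09:45-11:15, 15:15-16:30, 17:00-18:30.
Vanya ∩ Arjun ∩ Idris ∩ Yosef ∩ Priya ∩ Ben: 09:45-11:15, 15:15-16:30, 17:00-18:30.

09:45-11:15, 15:15-16:30, 17:00-18:30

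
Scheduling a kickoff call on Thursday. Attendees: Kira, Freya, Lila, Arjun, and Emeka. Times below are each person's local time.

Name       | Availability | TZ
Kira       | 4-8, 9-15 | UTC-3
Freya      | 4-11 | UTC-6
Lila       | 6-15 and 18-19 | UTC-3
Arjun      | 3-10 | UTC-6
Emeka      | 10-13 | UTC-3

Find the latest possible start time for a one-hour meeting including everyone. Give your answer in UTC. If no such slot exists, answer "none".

15:00

Kira in UTC: 07:00-11:00, 12:00-18:00 (add 3h to convert from UTC-3).
Freya in UTC: 10:00-17:00 (add 6h to convert from UTC-6).
Lila in UTC: 09:00-18:00, 21:00-22:00 (add 3h to convert from UTC-3).
Arjun in UTC: 09:00-16:00 (add 6h to convert from UTC-6).
Emeka in UTC: 13:00-16:00 (add 3h to convert from UTC-3).
Kira ∩ Freya: 10:00-11:00, 12:00-17:00.
Kira ∩ Freya ∩ Lila: 10:00-11:00, 12:00-17:00.
Kira ∩ Freya ∩ Lila ∩ Arjun: 10:00-11:00, 12:00-16:00.
Kira ∩ Freya ∩ Lila ∩ Arjun ∩ Emeka: 13:00-16:00.
The last common window of at least 60 minutes is 13:00-16:00; a 60-minute meeting can start as late as 15:00 and still end by 16:00.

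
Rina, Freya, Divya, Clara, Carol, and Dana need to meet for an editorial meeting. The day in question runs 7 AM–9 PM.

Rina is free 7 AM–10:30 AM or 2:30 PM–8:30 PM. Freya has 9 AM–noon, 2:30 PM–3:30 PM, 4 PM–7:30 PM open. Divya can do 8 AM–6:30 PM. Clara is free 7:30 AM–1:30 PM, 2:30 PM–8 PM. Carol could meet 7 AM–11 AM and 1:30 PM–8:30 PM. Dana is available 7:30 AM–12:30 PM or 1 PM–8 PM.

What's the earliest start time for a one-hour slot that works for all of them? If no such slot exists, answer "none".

Rina ∩ Freya: 09:00-10:30, 14:30-15:30, 16:00-19:30.
Rina ∩ Freya ∩ Divya: 09:00-10:30, 14:30-15:30, 16:00-18:30.
Rina ∩ Freya ∩ Divya ∩ Clara: 09:00-10:30, 14:30-15:30, 16:00-18:30.
Rina ∩ Freya ∩ Divya ∩ Clara ∩ Carol: 09:00-10:30, 14:30-15:30, 16:00-18:30.
Rina ∩ Freya ∩ Divya ∩ Clara ∩ Carol ∩ Dana: 09:00-10:30, 14:30-15:30, 16:00-18:30.
The first common window of at least 60 minutes is 09:00-10:30, so the earliest start is 09:00.

09:00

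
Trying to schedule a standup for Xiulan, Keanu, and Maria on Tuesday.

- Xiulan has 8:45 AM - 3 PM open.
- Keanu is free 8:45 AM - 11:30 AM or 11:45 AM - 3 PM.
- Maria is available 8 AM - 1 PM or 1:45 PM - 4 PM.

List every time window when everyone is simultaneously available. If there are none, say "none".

Xiulan ∩ Keanu: 08:45-11:30, 11:45-15:00.
Xiulan ∩ Keanu ∩ Maria: 08:45-11:30, 11:45-13:00, 13:45-15:00.

08:45-11:30, 11:45-13:00, 13:45-15:00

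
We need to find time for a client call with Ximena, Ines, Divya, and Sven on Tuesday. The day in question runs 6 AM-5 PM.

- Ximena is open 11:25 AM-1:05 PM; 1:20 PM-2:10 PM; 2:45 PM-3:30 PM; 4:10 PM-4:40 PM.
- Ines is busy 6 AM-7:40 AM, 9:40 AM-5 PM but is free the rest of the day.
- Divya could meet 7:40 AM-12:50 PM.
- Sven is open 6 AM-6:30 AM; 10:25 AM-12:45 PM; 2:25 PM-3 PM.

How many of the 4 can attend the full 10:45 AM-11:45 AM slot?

Ximena free: 11:25-13:05, 13:20-14:10, 14:45-15:30, 16:10-16:40.
Ines free: 07:40-09:40 (invert busy blocks within the working day).
Divya free: 07:40-12:50.
Sven free: 06:00-06:30, 10:25-12:45, 14:25-15:00.
Divya and Sven can make the full 10:45-11:45 slot — that's 2.

2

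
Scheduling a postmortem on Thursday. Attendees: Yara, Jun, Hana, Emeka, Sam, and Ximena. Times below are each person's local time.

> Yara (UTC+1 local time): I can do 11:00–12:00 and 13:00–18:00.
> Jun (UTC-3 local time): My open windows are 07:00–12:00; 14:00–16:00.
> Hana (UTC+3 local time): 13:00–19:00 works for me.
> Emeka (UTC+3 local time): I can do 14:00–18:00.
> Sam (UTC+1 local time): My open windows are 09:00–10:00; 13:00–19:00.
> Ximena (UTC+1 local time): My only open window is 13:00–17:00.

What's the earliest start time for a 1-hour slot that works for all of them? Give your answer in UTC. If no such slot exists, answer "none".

12:00

Yara in UTC: 10:00-11:00, 12:00-17:00 (subtract 1h to convert from UTC+1).
Jun in UTC: 10:00-15:00, 17:00-19:00 (add 3h to convert from UTC-3).
Hana in UTC: 10:00-16:00 (subtract 3h to convert from UTC+3).
Emeka in UTC: 11:00-15:00 (subtract 3h to convert from UTC+3).
Sam in UTC: 08:00-09:00, 12:00-18:00 (subtract 1h to convert from UTC+1).
Ximena in UTC: 12:00-16:00 (subtract 1h to convert from UTC+1).
Yara ∩ Jun: 10:00-11:00, 12:00-15:00.
Yara ∩ Jun ∩ Hana: 10:00-11:00, 12:00-15:00.
Yara ∩ Jun ∩ Hana ∩ Emeka: 12:00-15:00.
Yara ∩ Jun ∩ Hana ∩ Emeka ∩ Sam: 12:00-15:00.
Yara ∩ Jun ∩ Hana ∩ Emeka ∩ Sam ∩ Ximena: 12:00-15:00.
The first common window of at least 60 minutes is 12:00-15:00, so the earliest start is 12:00.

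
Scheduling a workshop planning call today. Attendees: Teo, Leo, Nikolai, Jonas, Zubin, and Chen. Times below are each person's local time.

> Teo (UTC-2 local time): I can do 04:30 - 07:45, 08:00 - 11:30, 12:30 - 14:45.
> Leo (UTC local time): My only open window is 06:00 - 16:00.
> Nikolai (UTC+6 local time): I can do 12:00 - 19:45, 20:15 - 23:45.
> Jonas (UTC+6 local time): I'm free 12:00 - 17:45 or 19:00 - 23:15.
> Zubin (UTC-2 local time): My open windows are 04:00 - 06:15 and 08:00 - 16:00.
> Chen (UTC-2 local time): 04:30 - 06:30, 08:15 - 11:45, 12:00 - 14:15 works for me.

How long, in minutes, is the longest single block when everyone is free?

105

Teo in UTC: 06:30-09:45, 10:00-13:30, 14:30-16:45 (add 2h to convert from UTC-2).
Leo in UTC: 06:00-16:00.
Nikolai in UTC: 06:00-13:45, 14:15-17:45 (subtract 6h to convert from UTC+6).
Jonas in UTC: 06:00-11:45, 13:00-17:15 (subtract 6h to convert from UTC+6).
Zubin in UTC: 06:00-08:15, 10:00-18:00 (add 2h to convert from UTC-2).
Chen in UTC: 06:30-08:30, 10:15-13:45, 14:00-16:15 (add 2h to convert from UTC-2).
Teo ∩ Leo: 06:30-09:45, 10:00-13:30, 14:30-16:00.
Teo ∩ Leo ∩ Nikolai: 06:30-09:45, 10:00-13:30, 14:30-16:00.
Teo ∩ Leo ∩ Nikolai ∩ Jonas: 06:30-09:45, 10:00-11:45, 13:00-13:30, 14:30-16:00.
Teo ∩ Leo ∩ Nikolai ∩ Jonas ∩ Zubin: 06:30-08:15, 10:00-11:45, 13:00-13:30, 14:30-16:00.
Teo ∩ Leo ∩ Nikolai ∩ Jonas ∩ Zubin ∩ Chen: 06:30-08:15, 10:15-11:45, 13:00-13:30, 14:30-16:00.
The longest is 06:30-08:15 at 105 minutes.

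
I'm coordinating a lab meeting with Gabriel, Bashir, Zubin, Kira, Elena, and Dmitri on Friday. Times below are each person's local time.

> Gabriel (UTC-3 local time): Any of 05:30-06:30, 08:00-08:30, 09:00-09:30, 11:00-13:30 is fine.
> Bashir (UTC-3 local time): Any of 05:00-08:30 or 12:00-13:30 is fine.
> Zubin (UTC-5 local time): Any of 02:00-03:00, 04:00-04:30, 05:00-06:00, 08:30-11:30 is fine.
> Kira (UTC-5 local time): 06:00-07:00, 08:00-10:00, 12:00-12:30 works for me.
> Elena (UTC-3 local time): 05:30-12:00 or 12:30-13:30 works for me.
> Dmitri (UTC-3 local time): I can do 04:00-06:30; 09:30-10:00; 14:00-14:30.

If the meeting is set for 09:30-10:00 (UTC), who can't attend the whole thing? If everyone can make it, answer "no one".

Gabriel in UTC: 08:30-09:30, 11:00-11:30, 12:00-12:30, 14:00-16:30 (add 3h to convert from UTC-3).
Bashir in UTC: 08:00-11:30, 15:00-16:30 (add 3h to convert from UTC-3).
Zubin in UTC: 07:00-08:00, 09:00-09:30, 10:00-11:00, 13:30-16:30 (add 5h to convert from UTC-5).
Kira in UTC: 11:00-12:00, 13:00-15:00, 17:00-17:30 (add 5h to convert from UTC-5).
Elena in UTC: 08:30-15:00, 15:30-16:30 (add 3h to convert from UTC-3).
Dmitri in UTC: 07:00-09:30, 12:30-13:00, 17:00-17:30 (add 3h to convert from UTC-3).
Gabriel: not fully free for 09:30-10:00. Bashir: free for 09:30-10:00. Zubin: not fully free for 09:30-10:00. Kira: not fully free for 09:30-10:00. Elena: free for 09:30-10:00. Dmitri: not fully free for 09:30-10:00.

Dmitri, Gabriel, Kira, Zubin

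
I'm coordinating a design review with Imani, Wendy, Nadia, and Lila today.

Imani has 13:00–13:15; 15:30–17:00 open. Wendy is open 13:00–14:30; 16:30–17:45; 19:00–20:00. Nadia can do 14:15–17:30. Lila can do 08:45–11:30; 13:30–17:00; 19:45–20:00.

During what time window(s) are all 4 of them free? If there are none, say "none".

16:30-17:00

Imani ∩ Wendy: 13:00-13:15, 16:30-17:00.
Imani ∩ Wendy ∩ Nadia: 16:30-17:00.
Imani ∩ Wendy ∩ Nadia ∩ Lila: 16:30-17:00.
Those are the intersection windows.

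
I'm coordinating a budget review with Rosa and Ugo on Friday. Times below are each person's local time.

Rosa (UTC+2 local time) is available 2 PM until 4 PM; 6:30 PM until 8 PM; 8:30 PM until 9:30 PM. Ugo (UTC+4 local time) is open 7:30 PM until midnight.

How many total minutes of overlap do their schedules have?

Rosa in UTC: 12:00-14:00, 16:30-18:00, 18:30-19:30 (subtract 2h to convert from UTC+2).
Ugo in UTC: 15:30-20:00 (subtract 4h to convert from UTC+4).
Rosa ∩ Ugo: 16:30-18:00, 18:30-19:30.
Summing the common windows: 90 + 60 = 150 minutes.

150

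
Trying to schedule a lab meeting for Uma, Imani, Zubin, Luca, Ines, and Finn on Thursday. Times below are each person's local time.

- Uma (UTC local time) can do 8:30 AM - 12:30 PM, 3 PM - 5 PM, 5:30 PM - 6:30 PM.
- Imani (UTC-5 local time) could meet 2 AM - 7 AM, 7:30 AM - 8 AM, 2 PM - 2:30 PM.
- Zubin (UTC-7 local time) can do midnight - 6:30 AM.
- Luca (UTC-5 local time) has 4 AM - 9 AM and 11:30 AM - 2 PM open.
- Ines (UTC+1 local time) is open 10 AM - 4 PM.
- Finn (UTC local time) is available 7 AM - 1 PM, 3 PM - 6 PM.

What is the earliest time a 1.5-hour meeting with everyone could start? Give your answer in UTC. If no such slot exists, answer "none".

09:00

Uma in UTC: 08:30-12:30, 15:00-17:00, 17:30-18:30.
Imani in UTC: 07:00-12:00, 12:30-13:00, 19:00-19:30 (add 5h to convert from UTC-5).
Zubin in UTC: 07:00-13:30 (add 7h to convert from UTC-7).
Luca in UTC: 09:00-14:00, 16:30-19:00 (add 5h to convert from UTC-5).
Ines in UTC: 09:00-15:00 (subtract 1h to convert from UTC+1).
Finn in UTC: 07:00-13:00, 15:00-18:00.
Uma ∩ Imani: 08:30-12:00.
Uma ∩ Imani ∩ Zubin: 08:30-12:00.
Uma ∩ Imani ∩ Zubin ∩ Luca: 09:00-12:00.
Uma ∩ Imani ∩ Zubin ∩ Luca ∩ Ines: 09:00-12:00.
Uma ∩ Imani ∩ Zubin ∩ Luca ∩ Ines ∩ Finn: 09:00-12:00.
The first common window of at least 90 minutes is 09:00-12:00, so the earliest start is 09:00.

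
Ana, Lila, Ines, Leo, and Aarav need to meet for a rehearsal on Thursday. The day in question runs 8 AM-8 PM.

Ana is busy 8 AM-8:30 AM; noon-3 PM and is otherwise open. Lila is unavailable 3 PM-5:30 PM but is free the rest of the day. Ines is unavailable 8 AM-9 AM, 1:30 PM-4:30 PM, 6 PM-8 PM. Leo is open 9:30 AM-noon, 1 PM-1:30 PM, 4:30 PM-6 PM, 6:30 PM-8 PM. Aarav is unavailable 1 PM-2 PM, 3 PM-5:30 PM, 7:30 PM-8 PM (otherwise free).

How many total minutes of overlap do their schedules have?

Ana free: 08:30-12:00, 15:00-20:00 (invert busy blocks within the working day).
Lila free: 08:00-15:00, 17:30-20:00 (invert busy blocks within the working day).
Ines free: 09:00-13:30, 16:30-18:00 (invert busy blocks within the working day).
Leo free: 09:30-12:00, 13:00-13:30, 16:30-18:00, 18:30-20:00.
Aarav free: 08:00-13:00, 14:00-15:00, 17:30-19:30 (invert busy blocks within the working day).
Ana ∩ Lila: 08:30-12:00, 17:30-20:00.
Ana ∩ Lila ∩ Ines: 09:00-12:00, 17:30-18:00.
Ana ∩ Lila ∩ Ines ∩ Leo: 09:30-12:00, 17:30-18:00.
Ana ∩ Lila ∩ Ines ∩ Leo ∩ Aarav: 09:30-12:00, 17:30-18:00.
Summing the common windows: 150 + 30 = 180 minutes.

180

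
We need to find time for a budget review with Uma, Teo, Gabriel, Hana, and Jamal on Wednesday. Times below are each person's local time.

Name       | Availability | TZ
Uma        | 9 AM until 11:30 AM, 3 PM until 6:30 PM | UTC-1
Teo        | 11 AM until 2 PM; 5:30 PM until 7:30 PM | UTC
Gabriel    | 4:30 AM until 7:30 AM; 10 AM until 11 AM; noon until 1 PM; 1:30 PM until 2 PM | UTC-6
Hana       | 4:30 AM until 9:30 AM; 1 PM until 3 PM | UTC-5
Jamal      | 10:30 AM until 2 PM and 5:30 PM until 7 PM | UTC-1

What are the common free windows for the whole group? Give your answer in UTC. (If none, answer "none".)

11:30-12:30, 18:30-19:00

Uma in UTC: 10:00-12:30, 16:00-19:30 (add 1h to convert from UTC-1).
Teo in UTC: 11:00-14:00, 17:30-19:30.
Gabriel in UTC: 10:30-13:30, 16:00-17:00, 18:00-19:00, 19:30-20:00 (add 6h to convert from UTC-6).
Hana in UTC: 09:30-14:30, 18:00-20:00 (add 5h to convert from UTC-5).
Jamal in UTC: 11:30-15:00, 18:30-20:00 (add 1h to convert from UTC-1).
Uma ∩ Teo: 11:00-12:30, 17:30-19:30.
Uma ∩ Teo ∩ Gabriel: 11:00-12:30, 18:00-19:00.
Uma ∩ Teo ∩ Gabriel ∩ Hana: 11:00-12:30, 18:00-19:00.
Uma ∩ Teo ∩ Gabriel ∩ Hana ∩ Jamal: 11:30-12:30, 18:30-19:00.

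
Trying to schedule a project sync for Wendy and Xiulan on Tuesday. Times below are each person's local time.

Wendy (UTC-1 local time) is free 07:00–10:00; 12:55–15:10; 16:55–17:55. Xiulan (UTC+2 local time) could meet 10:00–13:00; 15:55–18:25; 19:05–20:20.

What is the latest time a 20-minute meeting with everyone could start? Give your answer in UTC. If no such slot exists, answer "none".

Wendy in UTC: 08:00-11:00, 13:55-16:10, 17:55-18:55 (add 1h to convert from UTC-1).
Xiulan in UTC: 08:00-11:00, 13:55-16:25, 17:05-18:20 (subtract 2h to convert from UTC+2).
Wendy ∩ Xiulan: 08:00-11:00, 13:55-16:10, 17:55-18:20.
Those are the intersection windows.
The last common window of at least 20 minutes is 17:55-18:20; a 20-minute meeting can start as late as 18:00 and still end by 18:20.

18:00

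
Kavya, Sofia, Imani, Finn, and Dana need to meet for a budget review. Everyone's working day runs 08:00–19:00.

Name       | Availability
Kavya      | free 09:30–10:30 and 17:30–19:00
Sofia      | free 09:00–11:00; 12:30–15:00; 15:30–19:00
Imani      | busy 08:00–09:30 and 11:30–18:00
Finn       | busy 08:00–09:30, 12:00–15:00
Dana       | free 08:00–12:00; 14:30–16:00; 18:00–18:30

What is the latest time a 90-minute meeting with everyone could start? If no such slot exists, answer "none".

Kavya free: 09:30-10:30, 17:30-19:00.
Sofia free: 09:00-11:00, 12:30-15:00, 15:30-19:00.
Imani free: 09:30-11:30, 18:00-19:00 (invert busy blocks within the working day).
Finn free: 09:30-12:00, 15:00-19:00 (invert busy blocks within the working day).
Dana free: 08:00-12:00, 14:30-16:00, 18:00-18:30.
Kavya ∩ Sofia: 09:30-10:30, 17:30-19:00.
Kavya ∩ Sofia ∩ Imani: 09:30-10:30, 18:00-19:00.
Kavya ∩ Sofia ∩ Imani ∩ Finn: 09:30-10:30, 18:00-19:00.
Kavya ∩ Sofia ∩ Imani ∩ Finn ∩ Dana: 09:30-10:30, 18:00-18:30.
No common window is at least 90 minutes long.

none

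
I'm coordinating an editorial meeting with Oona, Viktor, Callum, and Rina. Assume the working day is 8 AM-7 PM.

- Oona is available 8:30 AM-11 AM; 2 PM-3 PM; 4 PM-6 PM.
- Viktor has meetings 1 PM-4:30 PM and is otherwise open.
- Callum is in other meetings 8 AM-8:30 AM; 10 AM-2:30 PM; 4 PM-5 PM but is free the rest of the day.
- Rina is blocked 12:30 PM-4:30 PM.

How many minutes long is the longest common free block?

Oona free: 08:30-11:00, 14:00-15:00, 16:00-18:00.
Viktor free: 08:00-13:00, 16:30-19:00 (invert busy blocks within the working day).
Callum free: 08:30-10:00, 14:30-16:00, 17:00-19:00 (invert busy blocks within the working day).
Rina free: 08:00-12:30, 16:30-19:00 (invert busy blocks within the working day).
Oona ∩ Viktor: 08:30-11:00, 16:30-18:00.
Oona ∩ Viktor ∩ Callum: 08:30-10:00, 17:00-18:00.
Oona ∩ Viktor ∩ Callum ∩ Rina: 08:30-10:00, 17:00-18:00.
The longest is 08:30-10:00 at 90 minutes.

90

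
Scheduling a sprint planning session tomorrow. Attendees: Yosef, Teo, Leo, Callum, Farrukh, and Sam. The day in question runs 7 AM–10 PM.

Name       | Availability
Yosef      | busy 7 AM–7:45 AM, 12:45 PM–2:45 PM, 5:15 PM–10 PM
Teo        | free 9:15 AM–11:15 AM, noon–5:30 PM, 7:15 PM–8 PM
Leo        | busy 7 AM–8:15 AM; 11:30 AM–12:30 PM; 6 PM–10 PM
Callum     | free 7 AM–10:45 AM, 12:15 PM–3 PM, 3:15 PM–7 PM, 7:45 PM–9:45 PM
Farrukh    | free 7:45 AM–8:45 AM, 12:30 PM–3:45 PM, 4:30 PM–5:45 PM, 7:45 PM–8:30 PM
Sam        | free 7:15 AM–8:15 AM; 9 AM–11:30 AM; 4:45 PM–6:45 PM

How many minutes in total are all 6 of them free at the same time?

30

Yosef free: 07:45-12:45, 14:45-17:15 (invert busy blocks within the working day).
Teo free: 09:15-11:15, 12:00-17:30, 19:15-20:00.
Leo free: 08:15-11:30, 12:30-18:00 (invert busy blocks within the working day).
Callum free: 07:00-10:45, 12:15-15:00, 15:15-19:00, 19:45-21:45.
Farrukh free: 07:45-08:45, 12:30-15:45, 16:30-17:45, 19:45-20:30.
Sam free: 07:15-08:15, 09:00-11:30, 16:45-18:45.
Yosef ∩ Teo: 09:15-11:15, 12:00-12:45, 14:45-17:15.
Yosef ∩ Teo ∩ Leo: 09:15-11:15, 12:30-12:45, 14:45-17:15.
Yosef ∩ Teo ∩ Leo ∩ Callum: 09:15-10:45, 12:30-12:45, 14:45-15:00, 15:15-17:15.
Yosef ∩ Teo ∩ Leo ∩ Callum ∩ Farrukh: 12:30-12:45, 14:45-15:00, 15:15-15:45, 16:30-17:15.
Yosef ∩ Teo ∩ Leo ∩ Callum ∩ Farrukh ∩ Sam: 16:45-17:15.
That's a single block of 30 minutes.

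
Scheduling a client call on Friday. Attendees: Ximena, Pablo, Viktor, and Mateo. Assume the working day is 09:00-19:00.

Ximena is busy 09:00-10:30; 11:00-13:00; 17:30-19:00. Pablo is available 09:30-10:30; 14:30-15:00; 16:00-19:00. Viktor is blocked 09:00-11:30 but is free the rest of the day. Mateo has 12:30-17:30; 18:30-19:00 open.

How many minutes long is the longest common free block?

Ximena free: 10:30-11:00, 13:00-17:30 (invert busy blocks within the working day).
Pablo free: 09:30-10:30, 14:30-15:00, 16:00-19:00.
Viktor free: 11:30-19:00 (invert busy blocks within the working day).
Mateo free: 12:30-17:30, 18:30-19:00.
Ximena ∩ Pablo: 14:30-15:00, 16:00-17:30.
Ximena ∩ Pablo ∩ Viktor: 14:30-15:00, 16:00-17:30.
Ximena ∩ Pablo ∩ Viktor ∩ Mateo: 14:30-15:00, 16:00-17:30.
Those are the intersection windows.
The longest is 16:00-17:30 at 90 minutes.

90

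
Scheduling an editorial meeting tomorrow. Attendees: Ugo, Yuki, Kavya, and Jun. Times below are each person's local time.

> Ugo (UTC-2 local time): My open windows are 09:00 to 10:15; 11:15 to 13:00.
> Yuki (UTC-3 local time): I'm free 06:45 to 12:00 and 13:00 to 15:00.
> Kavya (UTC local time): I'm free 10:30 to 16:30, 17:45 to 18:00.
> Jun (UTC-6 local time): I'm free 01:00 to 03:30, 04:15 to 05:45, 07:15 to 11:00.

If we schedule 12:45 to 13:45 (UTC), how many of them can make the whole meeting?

Ugo in UTC: 11:00-12:15, 13:15-15:00 (add 2h to convert from UTC-2).
Yuki in UTC: 09:45-15:00, 16:00-18:00 (add 3h to convert from UTC-3).
Kavya in UTC: 10:30-16:30, 17:45-18:00.
Jun in UTC: 07:00-09:30, 10:15-11:45, 13:15-17:00 (add 6h to convert from UTC-6).
Yuki and Kavya can make the full 12:45-13:45 slot — that's 2.

2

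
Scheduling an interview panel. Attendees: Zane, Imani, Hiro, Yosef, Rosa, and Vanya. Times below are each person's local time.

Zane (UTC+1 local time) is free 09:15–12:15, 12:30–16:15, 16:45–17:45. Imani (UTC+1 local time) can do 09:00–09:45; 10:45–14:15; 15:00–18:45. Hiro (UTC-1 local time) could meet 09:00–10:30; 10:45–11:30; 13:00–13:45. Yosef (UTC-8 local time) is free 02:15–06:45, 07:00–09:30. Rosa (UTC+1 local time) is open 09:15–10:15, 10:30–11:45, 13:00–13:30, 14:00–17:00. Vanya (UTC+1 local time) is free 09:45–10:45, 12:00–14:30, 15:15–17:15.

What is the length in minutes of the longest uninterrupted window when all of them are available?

Zane in UTC: 08:15-11:15, 11:30-15:15, 15:45-16:45 (subtract 1h to convert from UTC+1).
Imani in UTC: 08:00-08:45, 09:45-13:15, 14:00-17:45 (subtract 1h to convert from UTC+1).
Hiro in UTC: 10:00-11:30, 11:45-12:30, 14:00-14:45 (add 1h to convert from UTC-1).
Yosef in UTC: 10:15-14:45, 15:00-17:30 (add 8h to convert from UTC-8).
Rosa in UTC: 08:15-09:15, 09:30-10:45, 12:00-12:30, 13:00-16:00 (subtract 1h to convert from UTC+1).
Vanya in UTC: 08:45-09:45, 11:00-13:30, 14:15-16:15 (subtract 1h to convert from UTC+1).
Zane ∩ Imani: 08:15-08:45, 09:45-11:15, 11:30-13:15, 14:00-15:15, 15:45-16:45.
Zane ∩ Imani ∩ Hiro: 10:00-11:15, 11:45-12:30, 14:00-14:45.
Zane ∩ Imani ∩ Hiro ∩ Yosef: 10:15-11:15, 11:45-12:30, 14:00-14:45.
Zane ∩ Imani ∩ Hiro ∩ Yosef ∩ Rosa: 10:15-10:45, 12:00-12:30, 14:00-14:45.
Zane ∩ Imani ∩ Hiro ∩ Yosef ∩ Rosa ∩ Vanya: 12:00-12:30, 14:15-14:45.
Those are the intersection windows.
The longest is 12:00-12:30 at 30 minutes.

30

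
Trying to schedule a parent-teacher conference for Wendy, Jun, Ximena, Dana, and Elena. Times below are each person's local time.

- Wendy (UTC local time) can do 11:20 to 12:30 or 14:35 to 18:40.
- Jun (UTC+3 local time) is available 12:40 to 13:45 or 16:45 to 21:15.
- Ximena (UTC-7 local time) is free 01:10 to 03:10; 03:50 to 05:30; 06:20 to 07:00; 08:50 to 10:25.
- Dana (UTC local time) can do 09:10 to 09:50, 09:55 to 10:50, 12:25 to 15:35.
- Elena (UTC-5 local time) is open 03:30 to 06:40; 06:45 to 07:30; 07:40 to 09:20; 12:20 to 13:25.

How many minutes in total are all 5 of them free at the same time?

Wendy in UTC: 11:20-12:30, 14:35-18:40.
Jun in UTC: 09:40-10:45, 13:45-18:15 (subtract 3h to convert from UTC+3).
Ximena in UTC: 08:10-10:10, 10:50-12:30, 13:20-14:00, 15:50-17:25 (add 7h to convert from UTC-7).
Dana in UTC: 09:10-09:50, 09:55-10:50, 12:25-15:35.
Elena in UTC: 08:30-11:40, 11:45-12:30, 12:40-14:20, 17:20-18:25 (add 5h to convert from UTC-5).
Wendy ∩ Jun: 14:35-18:15.
Wendy ∩ Jun ∩ Ximena: 15:50-17:25.
Wendy ∩ Jun ∩ Ximena ∩ Dana: ∅.
Wendy ∩ Jun ∩ Ximena ∩ Dana ∩ Elena: ∅.
There is no time when everyone is free.
There is no common window, so the total is 0 minutes.

0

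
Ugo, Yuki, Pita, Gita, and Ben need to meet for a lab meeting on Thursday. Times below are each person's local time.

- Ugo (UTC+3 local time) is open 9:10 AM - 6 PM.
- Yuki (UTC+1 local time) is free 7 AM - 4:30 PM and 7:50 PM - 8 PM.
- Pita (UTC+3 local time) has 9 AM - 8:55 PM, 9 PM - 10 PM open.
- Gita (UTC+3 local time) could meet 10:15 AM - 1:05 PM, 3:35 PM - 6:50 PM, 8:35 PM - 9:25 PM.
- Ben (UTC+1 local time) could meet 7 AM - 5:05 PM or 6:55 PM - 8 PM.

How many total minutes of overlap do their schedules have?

Ugo in UTC: 06:10-15:00 (subtract 3h to convert from UTC+3).
Yuki in UTC: 06:00-15:30, 18:50-19:00 (subtract 1h to convert from UTC+1).
Pita in UTC: 06:00-17:55, 18:00-19:00 (subtract 3h to convert from UTC+3).
Gita in UTC: 07:15-10:05, 12:35-15:50, 17:35-18:25 (subtract 3h to convert from UTC+3).
Ben in UTC: 06:00-16:05, 17:55-19:00 (subtract 1h to convert from UTC+1).
Ugo ∩ Yuki: 06:10-15:00.
Ugo ∩ Yuki ∩ Pita: 06:10-15:00.
Ugo ∩ Yuki ∩ Pita ∩ Gita: 07:15-10:05, 12:35-15:00.
Ugo ∩ Yuki ∩ Pita ∩ Gita ∩ Ben: 07:15-10:05, 12:35-15:00.
Those are the intersection windows.
Summing the common windows: 170 + 145 = 315 minutes.

315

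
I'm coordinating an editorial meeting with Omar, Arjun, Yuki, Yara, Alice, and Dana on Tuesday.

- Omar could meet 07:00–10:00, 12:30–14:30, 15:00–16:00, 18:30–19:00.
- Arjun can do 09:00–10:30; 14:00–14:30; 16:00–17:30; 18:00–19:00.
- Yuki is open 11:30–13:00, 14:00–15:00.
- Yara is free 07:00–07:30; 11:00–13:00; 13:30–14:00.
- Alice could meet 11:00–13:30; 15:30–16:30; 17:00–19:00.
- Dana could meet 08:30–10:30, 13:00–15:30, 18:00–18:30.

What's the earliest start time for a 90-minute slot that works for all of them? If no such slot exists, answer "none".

none

Omar ∩ Arjun: 09:00-10:00, 14:00-14:30, 18:30-19:00.
Omar ∩ Arjun ∩ Yuki: 14:00-14:30.
Omar ∩ Arjun ∩ Yuki ∩ Yara: ∅.
Omar ∩ Arjun ∩ Yuki ∩ Yara ∩ Alice: ∅.
Omar ∩ Arjun ∩ Yuki ∩ Yara ∩ Alice ∩ Dana: ∅.
There is no time when everyone is free.
No common window is at least 90 minutes long.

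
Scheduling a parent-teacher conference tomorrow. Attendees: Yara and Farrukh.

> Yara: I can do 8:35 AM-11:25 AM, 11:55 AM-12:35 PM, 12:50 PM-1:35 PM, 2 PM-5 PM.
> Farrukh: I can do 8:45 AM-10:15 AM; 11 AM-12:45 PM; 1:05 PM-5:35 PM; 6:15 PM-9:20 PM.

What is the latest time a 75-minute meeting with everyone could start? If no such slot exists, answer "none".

15:45

Yara ∩ Farrukh: 08:45-10:15, 11:00-11:25, 11:55-12:35, 13:05-13:35, 14:00-17:00.
The last common window of at least 75 minutes is 14:00-17:00; a 75-minute meeting can start as late as 15:45 and still end by 17:00.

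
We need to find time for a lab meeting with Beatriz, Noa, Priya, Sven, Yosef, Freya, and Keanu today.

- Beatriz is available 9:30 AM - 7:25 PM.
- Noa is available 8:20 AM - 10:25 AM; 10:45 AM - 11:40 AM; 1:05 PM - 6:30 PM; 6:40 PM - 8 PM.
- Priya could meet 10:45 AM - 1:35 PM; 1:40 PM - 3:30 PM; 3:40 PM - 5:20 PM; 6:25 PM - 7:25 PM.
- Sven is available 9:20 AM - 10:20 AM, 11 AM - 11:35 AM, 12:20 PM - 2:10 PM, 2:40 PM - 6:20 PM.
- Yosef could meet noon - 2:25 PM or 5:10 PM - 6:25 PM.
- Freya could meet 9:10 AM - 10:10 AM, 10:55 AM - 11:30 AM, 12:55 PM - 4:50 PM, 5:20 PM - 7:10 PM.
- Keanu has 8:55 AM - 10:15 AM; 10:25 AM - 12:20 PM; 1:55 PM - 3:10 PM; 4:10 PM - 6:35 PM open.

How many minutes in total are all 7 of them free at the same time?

15

Beatriz ∩ Noa: 09:30-10:25, 10:45-11:40, 13:05-18:30, 18:40-19:25.
Beatriz ∩ Noa ∩ Priya: 10:45-11:40, 13:05-13:35, 13:40-15:30, 15:40-17:20, 18:25-18:30, 18:40-19:25.
Beatriz ∩ Noa ∩ Priya ∩ Sven: 11:00-11:35, 13:05-13:35, 13:40-14:10, 14:40-15:30, 15:40-17:20.
Beatriz ∩ Noa ∩ Priya ∩ Sven ∩ Yosef: 13:05-13:35, 13:40-14:10, 17:10-17:20.
Beatriz ∩ Noa ∩ Priya ∩ Sven ∩ Yosef ∩ Freya: 13:05-13:35, 13:40-14:10.
Beatriz ∩ Noa ∩ Priya ∩ Sven ∩ Yosef ∩ Freya ∩ Keanu: 13:55-14:10.
That's a single block of 15 minutes.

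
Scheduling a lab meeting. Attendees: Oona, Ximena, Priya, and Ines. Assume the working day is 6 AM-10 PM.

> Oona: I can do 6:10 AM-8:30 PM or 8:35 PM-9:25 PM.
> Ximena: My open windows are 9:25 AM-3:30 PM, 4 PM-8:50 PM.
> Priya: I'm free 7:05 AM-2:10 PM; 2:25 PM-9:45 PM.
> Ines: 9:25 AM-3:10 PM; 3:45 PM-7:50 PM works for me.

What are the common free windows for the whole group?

Oona ∩ Ximena: 09:25-15:30, 16:00-20:30, 20:35-20:50.
Oona ∩ Ximena ∩ Priya: 09:25-14:10, 14:25-15:30, 16:00-20:30, 20:35-20:50.
Oona ∩ Ximena ∩ Priya ∩ Ines: 09:25-14:10, 14:25-15:10, 16:00-19:50.
So the common availability across everyone is 09:25-14:10, 14:25-15:10, 16:00-19:50.

09:25-14:10, 14:25-15:10, 16:00-19:50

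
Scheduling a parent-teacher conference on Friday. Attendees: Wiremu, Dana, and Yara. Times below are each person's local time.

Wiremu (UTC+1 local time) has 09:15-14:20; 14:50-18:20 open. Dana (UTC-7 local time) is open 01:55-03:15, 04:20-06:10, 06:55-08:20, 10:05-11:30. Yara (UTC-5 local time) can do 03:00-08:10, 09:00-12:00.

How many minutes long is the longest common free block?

Wiremu in UTC: 08:15-13:20, 13:50-17:20 (subtract 1h to convert from UTC+1).
Dana in UTC: 08:55-10:15, 11:20-13:10, 13:55-15:20, 17:05-18:30 (add 7h to convert from UTC-7).
Yara in UTC: 08:00-13:10, 14:00-17:00 (add 5h to convert from UTC-5).
Wiremu ∩ Dana: 08:55-10:15, 11:20-13:10, 13:55-15:20, 17:05-17:20.
Wiremu ∩ Dana ∩ Yara: 08:55-10:15, 11:20-13:10, 14:00-15:20.
Those are the intersection windows.
The longest is 11:20-13:10 at 110 minutes.

110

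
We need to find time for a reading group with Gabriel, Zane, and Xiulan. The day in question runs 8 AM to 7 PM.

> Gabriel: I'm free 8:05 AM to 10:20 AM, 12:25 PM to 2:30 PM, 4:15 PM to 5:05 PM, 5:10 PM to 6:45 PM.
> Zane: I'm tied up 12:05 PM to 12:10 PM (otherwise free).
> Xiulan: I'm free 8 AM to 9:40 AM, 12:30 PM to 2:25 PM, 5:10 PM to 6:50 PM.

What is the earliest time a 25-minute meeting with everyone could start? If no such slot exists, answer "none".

08:05

Gabriel free: 08:05-10:20, 12:25-14:30, 16:15-17:05, 17:10-18:45.
Zane free: 08:00-12:05, 12:10-19:00 (invert busy blocks within the working day).
Xiulan free: 08:00-09:40, 12:30-14:25, 17:10-18:50.
Gabriel ∩ Zane: 08:05-10:20, 12:25-14:30, 16:15-17:05, 17:10-18:45.
Gabriel ∩ Zane ∩ Xiulan: 08:05-09:40, 12:30-14:25, 17:10-18:45.
The first common window of at least 25 minutes is 08:05-09:40, so the earliest start is 08:05.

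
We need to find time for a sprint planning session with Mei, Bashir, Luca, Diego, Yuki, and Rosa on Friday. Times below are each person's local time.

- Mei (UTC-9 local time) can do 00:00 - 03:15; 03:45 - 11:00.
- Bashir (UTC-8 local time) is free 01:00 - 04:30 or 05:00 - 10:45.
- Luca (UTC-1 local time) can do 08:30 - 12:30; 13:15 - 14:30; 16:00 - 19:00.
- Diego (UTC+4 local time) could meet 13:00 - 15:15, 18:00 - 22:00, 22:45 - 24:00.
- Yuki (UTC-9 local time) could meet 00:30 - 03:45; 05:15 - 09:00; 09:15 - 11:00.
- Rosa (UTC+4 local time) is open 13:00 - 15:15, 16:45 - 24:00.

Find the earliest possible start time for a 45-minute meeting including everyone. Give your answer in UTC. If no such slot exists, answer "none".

Mei in UTC: 09:00-12:15, 12:45-20:00 (add 9h to convert from UTC-9).
Bashir in UTC: 09:00-12:30, 13:00-18:45 (add 8h to convert from UTC-8).
Luca in UTC: 09:30-13:30, 14:15-15:30, 17:00-20:00 (add 1h to convert from UTC-1).
Diego in UTC: 09:00-11:15, 14:00-18:00, 18:45-20:00 (subtract 4h to convert from UTC+4).
Yuki in UTC: 09:30-12:45, 14:15-18:00, 18:15-20:00 (add 9h to convert from UTC-9).
Rosa in UTC: 09:00-11:15, 12:45-20:00 (subtract 4h to convert from UTC+4).
Mei ∩ Bashir: 09:00-12:15, 13:00-18:45.
Mei ∩ Bashir ∩ Luca: 09:30-12:15, 13:00-13:30, 14:15-15:30, 17:00-18:45.
Mei ∩ Bashir ∩ Luca ∩ Diego: 09:30-11:15, 14:15-15:30, 17:00-18:00.
Mei ∩ Bashir ∩ Luca ∩ Diego ∩ Yuki: 09:30-11:15, 14:15-15:30, 17:00-18:00.
Mei ∩ Bashir ∩ Luca ∩ Diego ∩ Yuki ∩ Rosa: 09:30-11:15, 14:15-15:30, 17:00-18:00.
Those are the intersection windows.
The first common window of at least 45 minutes is 09:30-11:15, so the earliest start is 09:30.

09:30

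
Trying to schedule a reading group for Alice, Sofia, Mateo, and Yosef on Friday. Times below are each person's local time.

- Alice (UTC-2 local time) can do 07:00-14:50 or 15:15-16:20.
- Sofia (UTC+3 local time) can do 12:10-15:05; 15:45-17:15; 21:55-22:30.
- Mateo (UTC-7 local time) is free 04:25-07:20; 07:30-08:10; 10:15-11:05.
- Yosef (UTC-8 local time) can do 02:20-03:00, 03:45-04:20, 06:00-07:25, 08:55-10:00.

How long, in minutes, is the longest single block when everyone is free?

Alice in UTC: 09:00-16:50, 17:15-18:20 (add 2h to convert from UTC-2).
Sofia in UTC: 09:10-12:05, 12:45-14:15, 18:55-19:30 (subtract 3h to convert from UTC+3).
Mateo in UTC: 11:25-14:20, 14:30-15:10, 17:15-18:05 (add 7h to convert from UTC-7).
Yosef in UTC: 10:20-11:00, 11:45-12:20, 14:00-15:25, 16:55-18:00 (add 8h to convert from UTC-8).
Alice ∩ Sofia: 09:10-12:05, 12:45-14:15.
Alice ∩ Sofia ∩ Mateo: 11:25-12:05, 12:45-14:15.
Alice ∩ Sofia ∩ Mateo ∩ Yosef: 11:45-12:05, 14:00-14:15.
The longest is 11:45-12:05 at 20 minutes.

20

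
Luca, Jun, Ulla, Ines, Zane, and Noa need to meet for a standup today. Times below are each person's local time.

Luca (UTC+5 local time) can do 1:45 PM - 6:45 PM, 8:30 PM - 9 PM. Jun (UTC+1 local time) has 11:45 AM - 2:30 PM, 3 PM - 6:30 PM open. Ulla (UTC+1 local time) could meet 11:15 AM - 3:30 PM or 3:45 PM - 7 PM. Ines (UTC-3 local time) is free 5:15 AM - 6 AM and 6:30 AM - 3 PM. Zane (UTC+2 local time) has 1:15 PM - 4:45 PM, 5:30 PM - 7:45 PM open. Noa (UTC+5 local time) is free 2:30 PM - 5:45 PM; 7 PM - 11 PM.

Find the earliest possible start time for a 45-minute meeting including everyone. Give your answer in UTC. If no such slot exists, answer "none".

Luca in UTC: 08:45-13:45, 15:30-16:00 (subtract 5h to convert from UTC+5).
Jun in UTC: 10:45-13:30, 14:00-17:30 (subtract 1h to convert from UTC+1).
Ulla in UTC: 10:15-14:30, 14:45-18:00 (subtract 1h to convert from UTC+1).
Ines in UTC: 08:15-09:00, 09:30-18:00 (add 3h to convert from UTC-3).
Zane in UTC: 11:15-14:45, 15:30-17:45 (subtract 2h to convert from UTC+2).
Noa in UTC: 09:30-12:45, 14:00-18:00 (subtract 5h to convert from UTC+5).
Luca ∩ Jun: 10:45-13:30, 15:30-16:00.
Luca ∩ Jun ∩ Ulla: 10:45-13:30, 15:30-16:00.
Luca ∩ Jun ∩ Ulla ∩ Ines: 10:45-13:30, 15:30-16:00.
Luca ∩ Jun ∩ Ulla ∩ Ines ∩ Zane: 11:15-13:30, 15:30-16:00.
Luca ∩ Jun ∩ Ulla ∩ Ines ∩ Zane ∩ Noa: 11:15-12:45, 15:30-16:00.
The first common window of at least 45 minutes is 11:15-12:45, so the earliest start is 11:15.

11:15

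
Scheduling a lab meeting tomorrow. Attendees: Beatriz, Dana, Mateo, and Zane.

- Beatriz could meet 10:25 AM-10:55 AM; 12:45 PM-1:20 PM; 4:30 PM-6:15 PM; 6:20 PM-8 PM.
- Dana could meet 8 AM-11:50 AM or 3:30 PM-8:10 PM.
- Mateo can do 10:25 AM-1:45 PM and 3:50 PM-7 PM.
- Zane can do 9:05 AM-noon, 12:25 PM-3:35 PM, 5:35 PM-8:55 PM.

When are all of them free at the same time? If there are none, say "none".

10:25-10:55, 17:35-18:15, 18:20-19:00

Beatriz ∩ Dana: 10:25-10:55, 16:30-18:15, 18:20-20:00.
Beatriz ∩ Dana ∩ Mateo: 10:25-10:55, 16:30-18:15, 18:20-19:00.
Beatriz ∩ Dana ∩ Mateo ∩ Zane: 10:25-10:55, 17:35-18:15, 18:20-19:00.
Those are the intersection windows.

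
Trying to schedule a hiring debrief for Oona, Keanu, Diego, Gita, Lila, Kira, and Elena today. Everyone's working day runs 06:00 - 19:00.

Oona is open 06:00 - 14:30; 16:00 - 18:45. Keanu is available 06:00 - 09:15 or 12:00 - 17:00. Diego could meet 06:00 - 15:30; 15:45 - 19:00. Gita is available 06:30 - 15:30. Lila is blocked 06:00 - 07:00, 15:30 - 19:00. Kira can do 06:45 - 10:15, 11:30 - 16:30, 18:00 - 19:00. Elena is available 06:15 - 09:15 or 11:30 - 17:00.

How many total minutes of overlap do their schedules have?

285

Oona free: 06:00-14:30, 16:00-18:45.
Keanu free: 06:00-09:15, 12:00-17:00.
Diego free: 06:00-15:30, 15:45-19:00.
Gita free: 06:30-15:30.
Lila free: 07:00-15:30 (invert busy blocks within the working day).
Kira free: 06:45-10:15, 11:30-16:30, 18:00-19:00.
Elena free: 06:15-09:15, 11:30-17:00.
Oona ∩ Keanu: 06:00-09:15, 12:00-14:30, 16:00-17:00.
Oona ∩ Keanu ∩ Diego: 06:00-09:15, 12:00-14:30, 16:00-17:00.
Oona ∩ Keanu ∩ Diego ∩ Gita: 06:30-09:15, 12:00-14:30.
Oona ∩ Keanu ∩ Diego ∩ Gita ∩ Lila: 07:00-09:15, 12:00-14:30.
Oona ∩ Keanu ∩ Diego ∩ Gita ∩ Lila ∩ Kira: 07:00-09:15, 12:00-14:30.
Oona ∩ Keanu ∩ Diego ∩ Gita ∩ Lila ∩ Kira ∩ Elena: 07:00-09:15, 12:00-14:30.
So the common availability across everyone is 07:00-09:15, 12:00-14:30.
Summing the common windows: 135 + 150 = 285 minutes.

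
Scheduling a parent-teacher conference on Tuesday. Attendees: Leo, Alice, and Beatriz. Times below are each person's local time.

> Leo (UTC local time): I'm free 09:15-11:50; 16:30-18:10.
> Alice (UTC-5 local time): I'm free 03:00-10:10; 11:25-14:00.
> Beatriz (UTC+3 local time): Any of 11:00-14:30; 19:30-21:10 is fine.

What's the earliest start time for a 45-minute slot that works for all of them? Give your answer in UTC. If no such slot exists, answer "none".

Leo in UTC: 09:15-11:50, 16:30-18:10.
Alice in UTC: 08:00-15:10, 16:25-19:00 (add 5h to convert from UTC-5).
Beatriz in UTC: 08:00-11:30, 16:30-18:10 (subtract 3h to convert from UTC+3).
Leo ∩ Alice: 09:15-11:50, 16:30-18:10.
Leo ∩ Alice ∩ Beatriz: 09:15-11:30, 16:30-18:10.
The first common window of at least 45 minutes is 09:15-11:30, so the earliest start is 09:15.

09:15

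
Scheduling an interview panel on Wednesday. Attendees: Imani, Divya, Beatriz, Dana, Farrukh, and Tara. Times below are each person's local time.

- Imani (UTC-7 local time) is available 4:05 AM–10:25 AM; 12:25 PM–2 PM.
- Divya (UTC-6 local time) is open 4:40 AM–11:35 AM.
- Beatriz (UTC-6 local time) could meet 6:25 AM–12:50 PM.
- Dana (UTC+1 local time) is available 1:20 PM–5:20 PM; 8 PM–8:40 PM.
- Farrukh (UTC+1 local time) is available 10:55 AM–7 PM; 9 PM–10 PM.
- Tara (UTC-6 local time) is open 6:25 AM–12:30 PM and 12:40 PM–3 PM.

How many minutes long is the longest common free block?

235

Imani in UTC: 11:05-17:25, 19:25-21:00 (add 7h to convert from UTC-7).
Divya in UTC: 10:40-17:35 (add 6h to convert from UTC-6).
Beatriz in UTC: 12:25-18:50 (add 6h to convert from UTC-6).
Dana in UTC: 12:20-16:20, 19:00-19:40 (subtract 1h to convert from UTC+1).
Farrukh in UTC: 09:55-18:00, 20:00-21:00 (subtract 1h to convert from UTC+1).
Tara in UTC: 12:25-18:30, 18:40-21:00 (add 6h to convert from UTC-6).
Imani ∩ Divya: 11:05-17:25.
Imani ∩ Divya ∩ Beatriz: 12:25-17:25.
Imani ∩ Divya ∩ Beatriz ∩ Dana: 12:25-16:20.
Imani ∩ Divya ∩ Beatriz ∩ Dana ∩ Farrukh: 12:25-16:20.
Imani ∩ Divya ∩ Beatriz ∩ Dana ∩ Farrukh ∩ Tara: 12:25-16:20.
The longest is 12:25-16:20 at 235 minutes.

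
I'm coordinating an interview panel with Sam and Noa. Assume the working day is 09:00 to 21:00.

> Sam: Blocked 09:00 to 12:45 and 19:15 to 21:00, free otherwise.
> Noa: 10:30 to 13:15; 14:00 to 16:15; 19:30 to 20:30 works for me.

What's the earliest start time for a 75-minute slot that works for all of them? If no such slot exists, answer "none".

Sam free: 12:45-19:15 (invert busy blocks within the working day).
Noa free: 10:30-13:15, 14:00-16:15, 19:30-20:30.
Sam ∩ Noa: 12:45-13:15, 14:00-16:15.
The first common window of at least 75 minutes is 14:00-16:15, so the earliest start is 14:00.

14:00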